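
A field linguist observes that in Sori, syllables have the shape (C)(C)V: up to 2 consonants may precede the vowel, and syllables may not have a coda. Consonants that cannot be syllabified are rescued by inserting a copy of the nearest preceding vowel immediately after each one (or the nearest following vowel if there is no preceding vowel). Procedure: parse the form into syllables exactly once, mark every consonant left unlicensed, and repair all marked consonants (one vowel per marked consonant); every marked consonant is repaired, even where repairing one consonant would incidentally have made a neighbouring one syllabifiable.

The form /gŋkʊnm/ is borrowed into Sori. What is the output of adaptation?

gʊŋkʊnʊmʊ

Under (C)(C)V, the unsyllabifiable consonants are /g/, /n/, /m/ (no codas are permitted; onsets may contain at most 2 consonants).
Epenthesis after each stranded consonant: /g/ → /gʊ/, /n/ → /nʊ/, /m/ → /mʊ/.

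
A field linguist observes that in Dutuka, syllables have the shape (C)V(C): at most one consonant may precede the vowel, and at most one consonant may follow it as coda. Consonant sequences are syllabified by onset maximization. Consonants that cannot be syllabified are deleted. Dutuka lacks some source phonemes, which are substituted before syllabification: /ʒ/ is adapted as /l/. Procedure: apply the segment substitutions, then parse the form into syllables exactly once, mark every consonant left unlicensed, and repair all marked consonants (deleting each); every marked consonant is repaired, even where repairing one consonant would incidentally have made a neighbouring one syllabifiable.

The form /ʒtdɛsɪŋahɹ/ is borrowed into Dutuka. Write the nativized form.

dɛsɪŋah

Substitution: /ʒ/ → /l/, giving /ltdɛsɪŋahɹ/.
The consonants /l/, /t/, /ɹ/ cannot be parsed into a legal (C)V(C) syllable (at most one coda consonant is licensed; onsets are limited to one consonant).
Deletion applies to /l/, /t/, /ɹ/.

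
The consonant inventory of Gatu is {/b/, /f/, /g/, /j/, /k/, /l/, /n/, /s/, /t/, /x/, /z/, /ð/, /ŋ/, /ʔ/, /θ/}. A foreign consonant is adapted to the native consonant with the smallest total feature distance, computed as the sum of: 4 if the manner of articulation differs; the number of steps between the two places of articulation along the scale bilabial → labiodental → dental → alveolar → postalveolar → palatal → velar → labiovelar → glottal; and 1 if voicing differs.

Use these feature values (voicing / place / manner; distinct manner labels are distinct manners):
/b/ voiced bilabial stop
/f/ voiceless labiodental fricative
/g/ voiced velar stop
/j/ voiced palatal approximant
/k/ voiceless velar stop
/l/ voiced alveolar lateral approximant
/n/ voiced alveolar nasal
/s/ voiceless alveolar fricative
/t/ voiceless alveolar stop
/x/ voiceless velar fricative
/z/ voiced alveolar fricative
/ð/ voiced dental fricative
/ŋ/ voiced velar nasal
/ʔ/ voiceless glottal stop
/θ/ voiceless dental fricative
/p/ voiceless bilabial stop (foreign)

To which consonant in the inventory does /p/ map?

/b/ is closest: same manner (stop), place distance 0 (bilabial→bilabial), voicing differs (+1); total 1. Next closest is /t/ at distance 3.

b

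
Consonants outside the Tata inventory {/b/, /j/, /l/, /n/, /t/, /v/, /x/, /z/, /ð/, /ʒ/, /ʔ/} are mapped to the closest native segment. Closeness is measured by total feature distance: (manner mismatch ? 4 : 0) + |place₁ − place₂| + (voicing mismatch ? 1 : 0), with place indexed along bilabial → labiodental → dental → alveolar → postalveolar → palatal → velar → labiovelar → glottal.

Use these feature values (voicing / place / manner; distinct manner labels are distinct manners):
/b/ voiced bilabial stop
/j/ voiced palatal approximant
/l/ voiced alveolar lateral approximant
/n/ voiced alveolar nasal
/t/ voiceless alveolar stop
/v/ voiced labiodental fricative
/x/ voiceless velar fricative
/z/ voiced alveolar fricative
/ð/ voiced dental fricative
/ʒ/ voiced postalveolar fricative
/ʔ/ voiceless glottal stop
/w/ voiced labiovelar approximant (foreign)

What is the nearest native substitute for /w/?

j

/j/ is closest: same manner (approximant), place distance 2 (labiovelar→palatal), same voicing; total 2. Next closest is /x/ at distance 6.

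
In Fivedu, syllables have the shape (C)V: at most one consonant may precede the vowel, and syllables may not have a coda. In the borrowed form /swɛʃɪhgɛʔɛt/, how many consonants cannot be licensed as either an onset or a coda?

Syllabifying with onset maximization leaves /s/, /h/, /t/ stranded (no codas are permitted; onsets are limited to one consonant).

3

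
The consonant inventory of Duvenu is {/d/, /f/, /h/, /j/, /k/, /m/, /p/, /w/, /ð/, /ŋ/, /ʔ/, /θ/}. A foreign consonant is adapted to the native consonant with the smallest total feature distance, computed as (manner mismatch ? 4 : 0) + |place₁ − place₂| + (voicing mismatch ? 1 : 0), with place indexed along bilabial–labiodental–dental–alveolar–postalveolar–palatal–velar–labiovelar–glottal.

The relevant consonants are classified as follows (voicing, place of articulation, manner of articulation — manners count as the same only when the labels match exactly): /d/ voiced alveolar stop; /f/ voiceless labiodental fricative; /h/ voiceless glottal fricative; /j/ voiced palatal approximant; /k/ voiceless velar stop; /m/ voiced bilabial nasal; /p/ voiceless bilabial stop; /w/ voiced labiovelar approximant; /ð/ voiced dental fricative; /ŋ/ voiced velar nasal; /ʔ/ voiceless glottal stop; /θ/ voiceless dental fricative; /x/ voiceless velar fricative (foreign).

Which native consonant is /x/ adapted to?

h

/h/ is closest: same manner (fricative), place distance 2 (velar→glottal), same voicing; total 2. Next closest is /k/ at distance 4.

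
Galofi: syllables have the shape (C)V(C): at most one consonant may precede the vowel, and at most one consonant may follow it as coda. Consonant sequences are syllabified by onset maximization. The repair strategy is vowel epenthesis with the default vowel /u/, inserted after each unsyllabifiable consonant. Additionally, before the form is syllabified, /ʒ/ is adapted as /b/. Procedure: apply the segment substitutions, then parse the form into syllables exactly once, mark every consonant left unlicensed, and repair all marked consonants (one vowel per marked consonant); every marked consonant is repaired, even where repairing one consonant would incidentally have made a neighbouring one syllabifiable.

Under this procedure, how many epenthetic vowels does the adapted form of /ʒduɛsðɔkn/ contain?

2

After substitution the input is /bduɛsðɔkn/.
The unsyllabifiable consonants are /b/, /n/; each receives one epenthetic vowel.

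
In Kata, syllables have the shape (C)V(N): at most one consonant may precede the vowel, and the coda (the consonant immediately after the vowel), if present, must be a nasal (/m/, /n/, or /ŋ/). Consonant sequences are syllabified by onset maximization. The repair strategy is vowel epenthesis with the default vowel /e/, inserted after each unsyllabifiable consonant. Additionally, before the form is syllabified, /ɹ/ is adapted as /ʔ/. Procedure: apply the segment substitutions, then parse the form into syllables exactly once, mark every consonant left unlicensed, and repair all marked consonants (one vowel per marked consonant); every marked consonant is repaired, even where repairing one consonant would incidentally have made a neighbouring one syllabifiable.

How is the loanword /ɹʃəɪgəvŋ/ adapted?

Substitution: /ɹ/ → /ʔ/, giving /ʔʃəɪgəvŋ/.
Syllabifying with onset maximization leaves /ʔ/, /v/, /ŋ/ stranded (only a nasal (/m/, /n/, or /ŋ/) is licensed in coda position; onsets are limited to one consonant).
Inserting the epenthetic vowel yields /ʔ/ → /ʔe/, /v/ → /ve/, /ŋ/ → /ŋe/.

ʔeʃəɪgəveŋe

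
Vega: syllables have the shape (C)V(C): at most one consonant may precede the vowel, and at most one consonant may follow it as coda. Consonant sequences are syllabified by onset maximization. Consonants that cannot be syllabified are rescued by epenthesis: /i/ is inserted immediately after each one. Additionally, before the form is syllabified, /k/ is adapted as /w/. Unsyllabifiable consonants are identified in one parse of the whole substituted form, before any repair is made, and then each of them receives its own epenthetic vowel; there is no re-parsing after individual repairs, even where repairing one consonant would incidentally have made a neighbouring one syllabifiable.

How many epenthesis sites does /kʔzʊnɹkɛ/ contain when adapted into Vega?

After substitution the input is /wʔzʊnɹwɛ/.
The unsyllabifiable consonants are /w/, /ʔ/, /ɹ/; each receives one epenthetic vowel.

3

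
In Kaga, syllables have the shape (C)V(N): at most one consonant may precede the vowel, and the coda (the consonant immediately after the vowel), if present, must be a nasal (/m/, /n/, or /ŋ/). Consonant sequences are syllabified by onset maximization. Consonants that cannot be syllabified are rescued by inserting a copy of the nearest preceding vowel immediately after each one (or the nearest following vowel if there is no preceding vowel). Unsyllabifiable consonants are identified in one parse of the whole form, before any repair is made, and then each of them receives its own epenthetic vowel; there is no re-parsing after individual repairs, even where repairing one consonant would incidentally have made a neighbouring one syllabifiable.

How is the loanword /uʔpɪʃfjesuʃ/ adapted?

The consonants /ʔ/, /ʃ/, /f/, /ʃ/ cannot be parsed into a legal (C)V(N) syllable (only a nasal (/m/, /n/, or /ŋ/) is licensed in coda position; onsets are limited to one consonant).
Inserting the epenthetic vowel yields /ʔ/ → /ʔu/, /ʃ/ → /ʃɪ/, /f/ → /fɪ/, /ʃ/ → /ʃu/.

uʔupɪʃɪfɪjesuʃu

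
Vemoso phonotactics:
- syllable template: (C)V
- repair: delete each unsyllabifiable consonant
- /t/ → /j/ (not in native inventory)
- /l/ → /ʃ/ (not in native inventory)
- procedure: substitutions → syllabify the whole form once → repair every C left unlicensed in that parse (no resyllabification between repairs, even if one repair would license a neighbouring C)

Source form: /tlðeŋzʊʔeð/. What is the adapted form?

Substitution: /t/ → /j/, /l/ → /ʃ/, giving /jʃðeŋzʊʔeð/.
The consonants /j/, /ʃ/, /ŋ/, /ð/ cannot be parsed into a legal (C)V syllable (no codas are permitted; onsets are limited to one consonant).
Deleting the stranded consonants removes /j/, /ʃ/, /ŋ/, /ð/.

ðezʊʔe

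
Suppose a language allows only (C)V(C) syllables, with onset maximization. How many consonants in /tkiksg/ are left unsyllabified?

3

Syllabifying with onset maximization leaves /t/, /s/, /g/ stranded (at most one coda consonant is licensed; onsets are limited to one consonant).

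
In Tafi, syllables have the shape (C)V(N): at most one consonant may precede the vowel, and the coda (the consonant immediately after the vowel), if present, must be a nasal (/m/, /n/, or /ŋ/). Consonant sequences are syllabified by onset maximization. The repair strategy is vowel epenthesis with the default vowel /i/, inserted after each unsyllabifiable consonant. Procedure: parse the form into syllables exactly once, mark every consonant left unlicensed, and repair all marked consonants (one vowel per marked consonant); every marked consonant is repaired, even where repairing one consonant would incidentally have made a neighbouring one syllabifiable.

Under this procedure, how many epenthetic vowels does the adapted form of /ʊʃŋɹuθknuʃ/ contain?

5

The unsyllabifiable consonants are /ʃ/, /ŋ/, /θ/, /k/, /ʃ/; each receives one epenthetic vowel.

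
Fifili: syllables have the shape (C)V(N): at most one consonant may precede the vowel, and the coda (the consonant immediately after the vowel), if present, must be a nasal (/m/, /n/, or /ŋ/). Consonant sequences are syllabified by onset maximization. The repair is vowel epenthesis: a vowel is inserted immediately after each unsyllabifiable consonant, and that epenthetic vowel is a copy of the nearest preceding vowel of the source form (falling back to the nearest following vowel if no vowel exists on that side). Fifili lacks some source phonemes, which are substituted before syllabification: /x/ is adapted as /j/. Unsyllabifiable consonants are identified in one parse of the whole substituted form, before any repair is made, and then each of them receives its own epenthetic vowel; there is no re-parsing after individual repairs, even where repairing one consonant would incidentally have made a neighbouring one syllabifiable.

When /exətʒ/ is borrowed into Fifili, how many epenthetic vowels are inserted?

After substitution the input is /ejətʒ/.
The unsyllabifiable consonants are /t/, /ʒ/; each receives one epenthetic vowel.

2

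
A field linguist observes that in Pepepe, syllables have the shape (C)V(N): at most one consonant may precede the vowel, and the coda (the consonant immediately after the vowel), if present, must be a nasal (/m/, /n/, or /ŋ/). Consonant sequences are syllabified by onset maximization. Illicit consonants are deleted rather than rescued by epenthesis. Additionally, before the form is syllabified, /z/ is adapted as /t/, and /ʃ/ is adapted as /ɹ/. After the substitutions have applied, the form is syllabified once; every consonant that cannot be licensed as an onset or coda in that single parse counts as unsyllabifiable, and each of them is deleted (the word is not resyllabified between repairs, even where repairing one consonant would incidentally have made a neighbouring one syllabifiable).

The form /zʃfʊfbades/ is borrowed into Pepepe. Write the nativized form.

fʊbade

Substitution: /z/ → /t/, /ʃ/ → /ɹ/, giving /tɹfʊfbades/.
The consonants /t/, /ɹ/, /f/, /s/ cannot be parsed into a legal (C)V(N) syllable (only a nasal (/m/, /n/, or /ŋ/) is licensed in coda position; onsets are limited to one consonant).
Deletion applies to /t/, /ɹ/, /f/, /s/.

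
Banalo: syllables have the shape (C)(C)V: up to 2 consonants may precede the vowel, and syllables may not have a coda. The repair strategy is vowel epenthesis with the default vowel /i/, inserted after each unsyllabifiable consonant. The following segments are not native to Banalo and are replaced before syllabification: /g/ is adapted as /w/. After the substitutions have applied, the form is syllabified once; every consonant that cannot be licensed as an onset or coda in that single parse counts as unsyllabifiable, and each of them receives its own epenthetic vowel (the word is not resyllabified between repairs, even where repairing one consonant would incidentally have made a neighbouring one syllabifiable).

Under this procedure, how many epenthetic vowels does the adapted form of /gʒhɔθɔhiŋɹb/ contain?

After substitution the input is /wʒhɔθɔhiŋɹb/.
The unsyllabifiable consonants are /w/, /ŋ/, /ɹ/, /b/; each receives one epenthetic vowel.

4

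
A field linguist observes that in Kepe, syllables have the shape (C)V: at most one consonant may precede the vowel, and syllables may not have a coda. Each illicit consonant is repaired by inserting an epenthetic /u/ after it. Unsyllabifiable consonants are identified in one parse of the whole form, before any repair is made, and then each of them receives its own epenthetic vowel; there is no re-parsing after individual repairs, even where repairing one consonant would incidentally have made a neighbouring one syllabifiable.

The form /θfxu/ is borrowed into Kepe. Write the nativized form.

θufuxu

Syllabifying with onset maximization leaves /θ/, /f/ stranded (no codas are permitted; onsets are limited to one consonant).
Each unlicensed consonant becomes the onset of a new syllable: /θ/ → /θu/, /f/ → /fu/.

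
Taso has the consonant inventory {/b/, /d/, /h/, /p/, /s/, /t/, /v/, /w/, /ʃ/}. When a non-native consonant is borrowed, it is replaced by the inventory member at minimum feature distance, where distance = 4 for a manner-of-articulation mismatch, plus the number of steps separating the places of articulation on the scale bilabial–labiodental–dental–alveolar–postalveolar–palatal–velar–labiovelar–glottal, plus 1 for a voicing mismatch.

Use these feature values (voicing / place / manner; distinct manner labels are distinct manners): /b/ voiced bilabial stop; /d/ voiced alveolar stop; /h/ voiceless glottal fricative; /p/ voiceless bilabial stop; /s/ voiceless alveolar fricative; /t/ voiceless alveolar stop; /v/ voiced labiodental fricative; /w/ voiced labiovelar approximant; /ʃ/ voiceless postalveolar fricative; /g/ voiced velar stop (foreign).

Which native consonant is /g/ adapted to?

/d/ is closest: same manner (stop), place distance 3 (velar→alveolar), same voicing; total 3. Next closest is /t/ at distance 4.

d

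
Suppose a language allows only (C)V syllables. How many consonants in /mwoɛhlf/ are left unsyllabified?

Under (C)V, the unsyllabifiable consonants are /m/, /h/, /l/, /f/ (no codas are permitted; onsets are limited to one consonant).

4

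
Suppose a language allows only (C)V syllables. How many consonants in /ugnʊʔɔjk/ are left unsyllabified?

3

Syllabifying with onset maximization leaves /g/, /j/, /k/ stranded (no codas are permitted; onsets are limited to one consonant).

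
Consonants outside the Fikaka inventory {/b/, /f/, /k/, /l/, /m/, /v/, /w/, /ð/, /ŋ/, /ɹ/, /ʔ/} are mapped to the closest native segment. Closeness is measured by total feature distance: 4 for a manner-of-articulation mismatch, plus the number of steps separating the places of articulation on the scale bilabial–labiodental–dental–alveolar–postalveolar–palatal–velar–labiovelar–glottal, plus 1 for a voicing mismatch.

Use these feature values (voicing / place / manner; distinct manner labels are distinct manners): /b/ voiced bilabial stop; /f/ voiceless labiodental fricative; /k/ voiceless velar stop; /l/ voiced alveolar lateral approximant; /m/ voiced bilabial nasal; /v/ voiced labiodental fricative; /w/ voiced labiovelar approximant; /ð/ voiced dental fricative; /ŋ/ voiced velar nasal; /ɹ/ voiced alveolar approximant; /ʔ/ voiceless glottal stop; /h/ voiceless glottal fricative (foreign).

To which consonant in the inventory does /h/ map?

/ʔ/ is closest: manner differs (fricative→stop, +4), place distance 0 (glottal→glottal), same voicing; total 4. Next closest is /k/ at distance 6.

ʔ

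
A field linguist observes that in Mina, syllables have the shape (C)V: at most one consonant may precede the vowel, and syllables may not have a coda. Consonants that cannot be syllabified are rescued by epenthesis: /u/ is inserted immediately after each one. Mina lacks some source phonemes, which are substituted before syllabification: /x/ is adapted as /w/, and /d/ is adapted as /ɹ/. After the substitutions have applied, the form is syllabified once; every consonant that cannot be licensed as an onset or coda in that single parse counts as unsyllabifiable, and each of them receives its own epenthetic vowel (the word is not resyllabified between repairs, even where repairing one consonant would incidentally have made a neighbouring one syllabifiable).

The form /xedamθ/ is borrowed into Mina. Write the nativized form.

weɹamuθu

Substitution: /x/ → /w/, /d/ → /ɹ/, giving /weɹamθ/.
The consonants /m/, /θ/ cannot be parsed into a legal (C)V syllable (no codas are permitted; onsets are limited to one consonant).
Inserting the epenthetic vowel yields /m/ → /mu/, /θ/ → /θu/.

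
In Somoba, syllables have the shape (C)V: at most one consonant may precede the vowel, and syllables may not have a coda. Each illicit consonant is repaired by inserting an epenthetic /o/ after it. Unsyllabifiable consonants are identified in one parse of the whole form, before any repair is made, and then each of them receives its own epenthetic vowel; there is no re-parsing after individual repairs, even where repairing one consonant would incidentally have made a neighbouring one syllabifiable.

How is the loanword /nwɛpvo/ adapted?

nowɛpovo

Syllabifying with onset maximization leaves /n/, /p/ stranded (no codas are permitted; onsets are limited to one consonant).
Epenthesis after each stranded consonant: /n/ → /no/, /p/ → /po/.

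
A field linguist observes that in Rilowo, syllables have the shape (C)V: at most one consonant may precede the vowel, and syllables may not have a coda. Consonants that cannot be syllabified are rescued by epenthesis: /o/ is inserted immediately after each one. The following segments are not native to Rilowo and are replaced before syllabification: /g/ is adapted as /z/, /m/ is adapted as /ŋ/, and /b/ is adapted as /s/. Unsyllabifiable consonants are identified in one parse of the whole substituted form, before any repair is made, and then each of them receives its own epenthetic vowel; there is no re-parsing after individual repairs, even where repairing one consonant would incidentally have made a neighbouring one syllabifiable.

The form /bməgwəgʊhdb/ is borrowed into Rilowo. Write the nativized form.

Substitution: /b/ → /s/, /m/ → /ŋ/, /g/ → /z/, giving /sŋəzwəzʊhds/.
Syllabifying with onset maximization leaves /s/, /z/, /h/, /d/, /s/ stranded (no codas are permitted; onsets are limited to one consonant).
Epenthesis after each stranded consonant: /s/ → /so/, /z/ → /zo/, /h/ → /ho/, /d/ → /do/, /s/ → /so/.

soŋəzowəzʊhodoso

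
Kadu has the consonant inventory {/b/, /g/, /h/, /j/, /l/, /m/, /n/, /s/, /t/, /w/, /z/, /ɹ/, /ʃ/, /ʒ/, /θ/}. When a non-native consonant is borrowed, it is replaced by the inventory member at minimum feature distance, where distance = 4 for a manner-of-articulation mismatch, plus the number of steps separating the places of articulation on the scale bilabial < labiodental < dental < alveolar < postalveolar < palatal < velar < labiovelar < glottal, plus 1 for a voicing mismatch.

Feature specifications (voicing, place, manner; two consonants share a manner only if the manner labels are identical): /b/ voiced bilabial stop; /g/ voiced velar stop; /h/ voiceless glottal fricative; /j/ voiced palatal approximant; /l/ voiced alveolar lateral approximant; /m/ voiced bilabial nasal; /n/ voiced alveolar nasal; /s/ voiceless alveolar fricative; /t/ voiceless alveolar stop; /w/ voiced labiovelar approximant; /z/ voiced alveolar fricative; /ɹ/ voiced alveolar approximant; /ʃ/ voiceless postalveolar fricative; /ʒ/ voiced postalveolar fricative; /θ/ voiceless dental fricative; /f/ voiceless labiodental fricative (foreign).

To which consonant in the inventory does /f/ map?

θ

/θ/ is closest: same manner (fricative), place distance 1 (labiodental→dental), same voicing; total 1. Next closest is /s/ at distance 2.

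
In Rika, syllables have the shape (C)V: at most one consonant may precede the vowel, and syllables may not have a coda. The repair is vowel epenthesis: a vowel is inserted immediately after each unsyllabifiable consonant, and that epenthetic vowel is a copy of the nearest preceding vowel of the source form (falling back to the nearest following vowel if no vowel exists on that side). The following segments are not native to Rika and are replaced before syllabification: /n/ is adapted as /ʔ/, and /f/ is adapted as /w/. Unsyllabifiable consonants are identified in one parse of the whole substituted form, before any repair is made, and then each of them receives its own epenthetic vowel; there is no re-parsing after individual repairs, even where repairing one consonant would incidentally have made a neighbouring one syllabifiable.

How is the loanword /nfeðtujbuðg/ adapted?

Substitution: /n/ → /ʔ/, /f/ → /w/, giving /ʔweðtujbuðg/.
Syllabifying with onset maximization leaves /ʔ/, /ð/, /j/, /ð/, /g/ stranded (no codas are permitted; onsets are limited to one consonant).
Inserting the epenthetic vowel yields /ʔ/ → /ʔe/, /ð/ → /ðe/, /j/ → /ju/, /ð/ → /ðu/, /g/ → /gu/.

ʔeweðetujubuðugu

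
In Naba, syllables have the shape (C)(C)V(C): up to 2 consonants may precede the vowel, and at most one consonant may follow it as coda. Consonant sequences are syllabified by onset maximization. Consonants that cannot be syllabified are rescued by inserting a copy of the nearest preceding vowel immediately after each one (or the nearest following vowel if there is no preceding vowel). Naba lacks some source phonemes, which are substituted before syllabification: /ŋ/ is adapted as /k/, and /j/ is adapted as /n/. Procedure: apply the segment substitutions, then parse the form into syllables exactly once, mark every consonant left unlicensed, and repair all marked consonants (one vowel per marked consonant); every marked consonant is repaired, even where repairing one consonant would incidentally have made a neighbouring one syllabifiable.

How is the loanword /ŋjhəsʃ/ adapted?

kənhəsʃə

Substitution: /ŋ/ → /k/, /j/ → /n/, giving /knhəsʃ/.
Syllabifying with onset maximization leaves /k/, /ʃ/ stranded (at most one coda consonant is licensed; onsets may contain at most 2 consonants).
Each unlicensed consonant becomes the onset of a new syllable: /k/ → /kə/, /ʃ/ → /ʃə/.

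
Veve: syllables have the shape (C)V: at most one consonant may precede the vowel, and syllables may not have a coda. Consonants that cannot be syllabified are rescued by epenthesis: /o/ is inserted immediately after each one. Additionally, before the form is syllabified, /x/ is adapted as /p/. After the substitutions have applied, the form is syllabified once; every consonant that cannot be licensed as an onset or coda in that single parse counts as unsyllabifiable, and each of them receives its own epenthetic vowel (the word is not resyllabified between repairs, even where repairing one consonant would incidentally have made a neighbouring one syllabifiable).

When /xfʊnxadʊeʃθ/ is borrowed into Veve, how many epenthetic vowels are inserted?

After substitution the input is /pfʊnpadʊeʃθ/.
The unsyllabifiable consonants are /p/, /n/, /ʃ/, /θ/; each receives one epenthetic vowel.

4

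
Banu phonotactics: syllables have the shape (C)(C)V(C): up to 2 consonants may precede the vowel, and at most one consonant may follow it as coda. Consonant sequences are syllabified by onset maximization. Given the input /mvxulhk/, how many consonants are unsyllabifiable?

Syllabifying with onset maximization leaves /m/, /h/, /k/ stranded (at most one coda consonant is licensed; onsets may contain at most 2 consonants).

3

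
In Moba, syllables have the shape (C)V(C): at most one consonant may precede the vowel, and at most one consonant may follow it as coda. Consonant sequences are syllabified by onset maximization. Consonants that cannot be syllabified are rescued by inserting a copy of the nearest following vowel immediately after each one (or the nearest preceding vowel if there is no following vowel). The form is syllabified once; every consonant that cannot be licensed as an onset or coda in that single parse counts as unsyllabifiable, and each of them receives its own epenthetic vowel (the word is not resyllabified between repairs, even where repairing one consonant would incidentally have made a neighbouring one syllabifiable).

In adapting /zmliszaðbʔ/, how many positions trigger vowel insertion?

4

The unsyllabifiable consonants are /z/, /m/, /b/, /ʔ/; each receives one epenthetic vowel.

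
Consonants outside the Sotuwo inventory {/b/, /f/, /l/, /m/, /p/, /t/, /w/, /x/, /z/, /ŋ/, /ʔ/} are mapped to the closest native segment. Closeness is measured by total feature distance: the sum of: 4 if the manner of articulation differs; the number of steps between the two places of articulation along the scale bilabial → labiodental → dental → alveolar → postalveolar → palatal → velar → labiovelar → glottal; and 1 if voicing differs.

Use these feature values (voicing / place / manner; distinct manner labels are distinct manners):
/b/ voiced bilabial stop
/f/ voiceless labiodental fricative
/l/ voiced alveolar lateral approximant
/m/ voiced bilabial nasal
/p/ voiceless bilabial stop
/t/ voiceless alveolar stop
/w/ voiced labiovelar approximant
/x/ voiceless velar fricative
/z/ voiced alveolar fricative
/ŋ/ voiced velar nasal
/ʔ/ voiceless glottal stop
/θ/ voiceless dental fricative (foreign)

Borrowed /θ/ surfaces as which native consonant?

/f/ is closest: same manner (fricative), place distance 1 (dental→labiodental), same voicing; total 1. Next closest is /z/ at distance 2.

f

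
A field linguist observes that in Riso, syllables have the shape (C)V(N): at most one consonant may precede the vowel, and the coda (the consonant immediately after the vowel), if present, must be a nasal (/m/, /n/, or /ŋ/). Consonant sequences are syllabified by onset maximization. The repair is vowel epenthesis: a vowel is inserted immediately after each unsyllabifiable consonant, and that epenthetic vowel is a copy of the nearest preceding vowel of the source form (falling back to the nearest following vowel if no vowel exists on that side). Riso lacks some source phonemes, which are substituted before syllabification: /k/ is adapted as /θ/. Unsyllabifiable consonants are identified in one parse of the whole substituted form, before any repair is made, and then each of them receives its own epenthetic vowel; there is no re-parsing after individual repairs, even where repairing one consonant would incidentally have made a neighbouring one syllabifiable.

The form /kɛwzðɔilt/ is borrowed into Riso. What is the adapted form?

Substitution: /k/ → /θ/, giving /θɛwzðɔilt/.
The consonants /w/, /z/, /l/, /t/ cannot be parsed into a legal (C)V(N) syllable (only a nasal (/m/, /n/, or /ŋ/) is licensed in coda position; onsets are limited to one consonant).
Inserting the epenthetic vowel yields /w/ → /wɛ/, /z/ → /zɛ/, /l/ → /li/, /t/ → /ti/.

θɛwɛzɛðɔiliti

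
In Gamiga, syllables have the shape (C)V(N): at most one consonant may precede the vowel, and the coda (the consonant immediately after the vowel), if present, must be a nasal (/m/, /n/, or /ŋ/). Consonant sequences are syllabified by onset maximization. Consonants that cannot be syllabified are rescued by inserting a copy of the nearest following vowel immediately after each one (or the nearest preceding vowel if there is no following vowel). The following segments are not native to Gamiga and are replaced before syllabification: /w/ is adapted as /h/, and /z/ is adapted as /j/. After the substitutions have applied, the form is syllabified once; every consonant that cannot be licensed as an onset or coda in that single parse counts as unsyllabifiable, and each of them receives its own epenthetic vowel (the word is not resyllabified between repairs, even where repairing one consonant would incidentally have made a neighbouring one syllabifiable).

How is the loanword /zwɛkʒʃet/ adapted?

jɛhɛkeʒeʃete

Substitution: /z/ → /j/, /w/ → /h/, giving /jhɛkʒʃet/.
The consonants /j/, /k/, /ʒ/, /t/ cannot be parsed into a legal (C)V(N) syllable (only a nasal (/m/, /n/, or /ŋ/) is licensed in coda position; onsets are limited to one consonant).
Inserting the epenthetic vowel yields /j/ → /jɛ/, /k/ → /ke/, /ʒ/ → /ʒe/, /t/ → /te/.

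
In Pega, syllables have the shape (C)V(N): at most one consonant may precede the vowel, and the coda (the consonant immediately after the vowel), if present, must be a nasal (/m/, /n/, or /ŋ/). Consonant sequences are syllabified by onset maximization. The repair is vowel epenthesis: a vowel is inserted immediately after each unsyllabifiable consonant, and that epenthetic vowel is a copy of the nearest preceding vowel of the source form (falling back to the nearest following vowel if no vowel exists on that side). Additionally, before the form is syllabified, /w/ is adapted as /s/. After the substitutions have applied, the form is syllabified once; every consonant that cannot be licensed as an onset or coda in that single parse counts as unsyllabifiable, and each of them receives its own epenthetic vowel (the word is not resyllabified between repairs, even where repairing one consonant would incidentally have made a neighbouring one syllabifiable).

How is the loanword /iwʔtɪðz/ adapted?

isiʔitɪðɪzɪ

Substitution: /w/ → /s/, giving /isʔtɪðz/.
Under (C)V(N), the unsyllabifiable consonants are /s/, /ʔ/, /ð/, /z/ (only a nasal (/m/, /n/, or /ŋ/) is licensed in coda position; onsets are limited to one consonant).
Each unlicensed consonant becomes the onset of a new syllable: /s/ → /si/, /ʔ/ → /ʔi/, /ð/ → /ðɪ/, /z/ → /zɪ/.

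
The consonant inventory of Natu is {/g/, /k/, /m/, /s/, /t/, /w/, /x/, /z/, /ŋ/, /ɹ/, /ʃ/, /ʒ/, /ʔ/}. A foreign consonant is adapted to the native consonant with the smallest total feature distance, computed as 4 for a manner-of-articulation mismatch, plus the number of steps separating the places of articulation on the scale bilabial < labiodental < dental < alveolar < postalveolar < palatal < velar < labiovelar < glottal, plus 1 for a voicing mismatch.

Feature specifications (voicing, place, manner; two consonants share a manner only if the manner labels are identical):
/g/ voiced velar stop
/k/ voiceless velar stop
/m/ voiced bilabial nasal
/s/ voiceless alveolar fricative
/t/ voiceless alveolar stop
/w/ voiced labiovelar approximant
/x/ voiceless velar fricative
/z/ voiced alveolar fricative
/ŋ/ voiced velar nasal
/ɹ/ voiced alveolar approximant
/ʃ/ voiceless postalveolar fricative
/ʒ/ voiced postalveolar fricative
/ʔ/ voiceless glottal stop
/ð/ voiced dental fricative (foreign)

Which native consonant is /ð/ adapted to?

z

/z/ is closest: same manner (fricative), place distance 1 (dental→alveolar), same voicing; total 1. Next closest is /s/ at distance 2.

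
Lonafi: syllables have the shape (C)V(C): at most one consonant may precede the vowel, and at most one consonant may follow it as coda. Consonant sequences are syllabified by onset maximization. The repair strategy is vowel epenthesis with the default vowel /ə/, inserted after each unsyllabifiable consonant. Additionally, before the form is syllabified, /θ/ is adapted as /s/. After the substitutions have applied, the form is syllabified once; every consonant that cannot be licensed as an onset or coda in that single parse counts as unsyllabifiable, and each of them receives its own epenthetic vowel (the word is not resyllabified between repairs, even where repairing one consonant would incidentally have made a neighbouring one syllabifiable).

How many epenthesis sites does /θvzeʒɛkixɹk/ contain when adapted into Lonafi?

4

After substitution the input is /svzeʒɛkixɹk/.
The unsyllabifiable consonants are /s/, /v/, /ɹ/, /k/; each receives one epenthetic vowel.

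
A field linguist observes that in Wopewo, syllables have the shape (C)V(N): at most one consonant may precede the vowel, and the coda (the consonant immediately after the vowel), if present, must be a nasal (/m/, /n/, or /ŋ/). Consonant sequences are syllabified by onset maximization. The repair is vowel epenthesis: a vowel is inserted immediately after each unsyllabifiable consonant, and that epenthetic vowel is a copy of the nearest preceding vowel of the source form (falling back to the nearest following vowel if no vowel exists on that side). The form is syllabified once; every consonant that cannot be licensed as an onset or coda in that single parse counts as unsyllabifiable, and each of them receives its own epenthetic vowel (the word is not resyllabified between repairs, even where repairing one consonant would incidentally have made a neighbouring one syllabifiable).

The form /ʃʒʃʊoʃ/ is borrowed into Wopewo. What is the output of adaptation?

ʃʊʒʊʃʊoʃo

Under (C)V(N), the unsyllabifiable consonants are /ʃ/, /ʒ/, /ʃ/ (only a nasal (/m/, /n/, or /ŋ/) is licensed in coda position; onsets are limited to one consonant).
Inserting the epenthetic vowel yields /ʃ/ → /ʃʊ/, /ʒ/ → /ʒʊ/, /ʃ/ → /ʃo/.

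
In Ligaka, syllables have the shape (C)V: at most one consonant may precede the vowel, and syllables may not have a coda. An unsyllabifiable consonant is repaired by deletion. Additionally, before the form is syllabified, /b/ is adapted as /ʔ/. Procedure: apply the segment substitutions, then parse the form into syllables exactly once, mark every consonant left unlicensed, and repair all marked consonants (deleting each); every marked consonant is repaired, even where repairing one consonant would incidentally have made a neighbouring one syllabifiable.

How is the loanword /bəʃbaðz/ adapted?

Substitution: /b/ → /ʔ/, giving /ʔəʃʔaðz/.
Under (C)V, the unsyllabifiable consonants are /ʃ/, /ð/, /z/ (no codas are permitted; onsets are limited to one consonant).
Deleting the stranded consonants removes /ʃ/, /ð/, /z/.

ʔəʔa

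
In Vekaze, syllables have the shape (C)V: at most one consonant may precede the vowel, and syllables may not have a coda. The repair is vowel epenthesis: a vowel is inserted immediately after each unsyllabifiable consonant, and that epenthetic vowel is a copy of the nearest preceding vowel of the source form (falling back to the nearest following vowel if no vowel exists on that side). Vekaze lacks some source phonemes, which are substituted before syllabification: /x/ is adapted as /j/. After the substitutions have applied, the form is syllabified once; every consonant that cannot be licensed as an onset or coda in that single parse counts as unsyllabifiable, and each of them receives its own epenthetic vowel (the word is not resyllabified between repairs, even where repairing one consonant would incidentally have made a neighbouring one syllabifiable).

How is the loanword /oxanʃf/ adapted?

Substitution: /x/ → /j/, giving /ojanʃf/.
Under (C)V, the unsyllabifiable consonants are /n/, /ʃ/, /f/ (no codas are permitted; onsets are limited to one consonant).
Each unlicensed consonant becomes the onset of a new syllable: /n/ → /na/, /ʃ/ → /ʃa/, /f/ → /fa/.

ojanaʃafa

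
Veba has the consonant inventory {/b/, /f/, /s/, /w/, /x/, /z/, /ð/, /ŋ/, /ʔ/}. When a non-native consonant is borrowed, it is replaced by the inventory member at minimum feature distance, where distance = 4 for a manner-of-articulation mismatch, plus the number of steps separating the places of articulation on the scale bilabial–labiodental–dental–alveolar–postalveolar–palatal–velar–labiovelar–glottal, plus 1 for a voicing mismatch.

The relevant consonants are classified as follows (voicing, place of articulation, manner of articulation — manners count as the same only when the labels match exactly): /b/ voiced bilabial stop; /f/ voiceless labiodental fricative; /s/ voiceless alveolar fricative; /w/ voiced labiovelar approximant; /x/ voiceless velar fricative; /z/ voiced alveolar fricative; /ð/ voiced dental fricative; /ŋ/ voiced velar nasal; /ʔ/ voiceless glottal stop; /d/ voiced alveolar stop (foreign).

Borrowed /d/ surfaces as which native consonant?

b

/b/ is closest: same manner (stop), place distance 3 (alveolar→bilabial), same voicing; total 3. Next closest is /z/ at distance 4.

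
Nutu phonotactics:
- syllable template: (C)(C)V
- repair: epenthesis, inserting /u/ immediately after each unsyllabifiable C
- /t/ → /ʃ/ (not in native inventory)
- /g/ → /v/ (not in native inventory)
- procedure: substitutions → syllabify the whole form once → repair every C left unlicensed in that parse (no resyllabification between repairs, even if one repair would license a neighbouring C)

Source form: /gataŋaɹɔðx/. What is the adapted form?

Substitution: /g/ → /v/, /t/ → /ʃ/, giving /vaʃaŋaɹɔðx/.
The consonants /ð/, /x/ cannot be parsed into a legal (C)(C)V syllable (no codas are permitted; onsets may contain at most 2 consonants).
Inserting the epenthetic vowel yields /ð/ → /ðu/, /x/ → /xu/.

vaʃaŋaɹɔðuxu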